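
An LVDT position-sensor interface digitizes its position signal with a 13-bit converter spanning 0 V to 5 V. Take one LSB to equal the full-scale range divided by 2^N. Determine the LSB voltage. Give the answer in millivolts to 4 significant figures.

V_FS = 5 V.
Number of codes = 2^13 = 8192.
Step size = 5/8192 V = 0.6104 mV.

0.6104 mV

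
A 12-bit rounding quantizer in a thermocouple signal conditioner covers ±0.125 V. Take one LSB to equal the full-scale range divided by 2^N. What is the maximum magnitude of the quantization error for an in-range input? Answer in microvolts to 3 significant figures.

Full-scale range = 0.125 V − (-0.125 V) = 0.25 V.
Step size = 0.25/4096 V = 61.035 µV.
Worst-case error for round-to-nearest is half an LSB: 30.5 µV.

30.5 µV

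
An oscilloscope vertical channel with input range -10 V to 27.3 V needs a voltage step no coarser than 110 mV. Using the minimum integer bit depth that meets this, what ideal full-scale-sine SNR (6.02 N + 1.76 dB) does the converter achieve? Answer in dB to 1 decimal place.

Full-scale range = 27.3 V − (-10 V) = 37.3 V.
Need 2^N ≥ 37.3 V / 110 mV = 339.1 → N_min = 9.
SNR = 6.02 × 9 + 1.76 = 55.94 dB.

55.9 dB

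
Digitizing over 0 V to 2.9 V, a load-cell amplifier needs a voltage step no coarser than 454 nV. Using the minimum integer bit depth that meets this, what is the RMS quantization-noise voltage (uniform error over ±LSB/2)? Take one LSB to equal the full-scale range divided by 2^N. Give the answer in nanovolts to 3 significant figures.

Range is 2.9 V.
2.9 V / 454 nV = 6.388e6. Since 2^22 = 4194304 and 2^23 = 8388608, N = 23.
LSB = 2.9 V ÷ 2^23 = 2.9/8388608 V = 345.71 nV.
RMS noise = LSB/√12 = 99.8 nV.

99.8 nV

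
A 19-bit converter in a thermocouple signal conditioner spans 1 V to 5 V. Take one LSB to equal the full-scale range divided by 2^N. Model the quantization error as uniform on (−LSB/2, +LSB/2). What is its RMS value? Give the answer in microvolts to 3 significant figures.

The full-scale span is 5 − (1) = 4 V.
LSB = 4 V / 2^19 = 7.6294 µV.
For a uniform distribution on [−LSB/2, +LSB/2], V_rms = LSB/√12 = 7.6294 µV/3.4641 = 2.20 µV.

2.20 µV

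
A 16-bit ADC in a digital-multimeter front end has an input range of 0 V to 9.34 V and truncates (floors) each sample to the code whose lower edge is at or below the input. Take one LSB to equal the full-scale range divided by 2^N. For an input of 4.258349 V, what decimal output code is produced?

29879

V_FS = 9.34 V. LSB = 9.34 V / 2^16 ≈ 142.5 µV.
V_in − V_min = 4.258349 − (0) = 4.258349 V.
Divide by LSB: 4.258349 × 65536/9.34 = 29879.5675.
Truncating gives code 29879.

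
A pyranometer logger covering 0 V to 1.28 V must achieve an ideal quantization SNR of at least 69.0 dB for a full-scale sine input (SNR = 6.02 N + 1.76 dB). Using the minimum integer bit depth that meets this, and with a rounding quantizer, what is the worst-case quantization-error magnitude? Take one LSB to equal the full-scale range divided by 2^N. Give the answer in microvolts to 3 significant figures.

156 µV

Full-scale range = 1.28 V.
Solving 6.02 N ≥ 69.0 − 1.76: N ≥ 11.169. Round up → N = 12.
LSB = 1.28 V ÷ 2^12 = 1.28/4096 V = 312.50 µV.
Half an LSB is 156 µV.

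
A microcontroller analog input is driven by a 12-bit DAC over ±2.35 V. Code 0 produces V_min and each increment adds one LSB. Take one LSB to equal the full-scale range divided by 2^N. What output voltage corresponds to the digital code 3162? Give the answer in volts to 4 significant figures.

The full-scale span is 2.35 − (-2.35) = 4.7 V. LSB = 4.7 V / 2^12.
V_out = -2.35 + 3162 × (4.7/4096) V
      = -2.35 V + 3.62827 V = 1.27827 V.

1.278 V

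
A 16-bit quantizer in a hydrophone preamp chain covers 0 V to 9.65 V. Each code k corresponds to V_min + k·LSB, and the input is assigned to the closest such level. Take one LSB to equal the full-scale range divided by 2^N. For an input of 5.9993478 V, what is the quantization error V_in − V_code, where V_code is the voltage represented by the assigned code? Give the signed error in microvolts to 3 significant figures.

V_FS = 9.65 V. LSB = 9.65 V / 2^16 ≈ 147.2 µV.
(5.9993478 − (0)) / LSB = 5.9993478 × 65536/9.65 = 40743.3427. Nearest integer: k = 40743.
V_code = V_min + k × range/2^16 = 0 + 40743 × 9.65/65536 = 5.9992973328 V.
Error = V_in − V_code = 5.9993478 − (5.9992973328) = +50.5 µV.

+50.5 µV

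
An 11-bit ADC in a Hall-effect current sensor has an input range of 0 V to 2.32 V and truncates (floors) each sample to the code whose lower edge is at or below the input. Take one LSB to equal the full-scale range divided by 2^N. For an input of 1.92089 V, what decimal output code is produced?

1695

Span = 2.32 V. LSB = 2.32 V / 2^11 ≈ 1.133 mV.
code = ⌊(V_in − V_min)/LSB⌋ = ⌊(V_in − V_min) × 2^11 / range⌋
     = ⌊(1.92089 − (0)) × 2048 / 2.32⌋ = ⌊1.92089 × 2048/2.32⌋
     = ⌊1695.682⌋ = 1695.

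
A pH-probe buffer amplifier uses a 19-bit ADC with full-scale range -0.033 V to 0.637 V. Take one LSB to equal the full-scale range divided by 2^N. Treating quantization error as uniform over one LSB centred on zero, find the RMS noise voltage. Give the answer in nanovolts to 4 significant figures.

Full-scale range = 0.637 V − (-0.033 V) = 0.67 V.
Step size = 0.67/524288 V = 1.27792 µV.
RMS of a uniform error over width LSB is LSB/√12 = 368.9 nV.

368.9 nV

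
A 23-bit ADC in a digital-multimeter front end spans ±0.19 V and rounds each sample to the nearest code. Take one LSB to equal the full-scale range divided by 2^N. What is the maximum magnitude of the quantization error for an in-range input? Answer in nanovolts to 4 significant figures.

22.65 nV

Full-scale range = 0.19 V − (-0.19 V) = 0.38 V.
One LSB is 0.38 V / 8388608 = 45.2995 nV.
A rounding quantizer has |error| ≤ LSB/2 = 22.65 nV.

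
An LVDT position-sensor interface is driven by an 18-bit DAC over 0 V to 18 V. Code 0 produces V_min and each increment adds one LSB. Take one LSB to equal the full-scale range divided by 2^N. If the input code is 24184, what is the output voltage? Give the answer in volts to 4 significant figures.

Full-scale range = 18 V. LSB = 18 V / 2^18.
V_out = 0 + 24184 × (18/262144) V
      = 0 V + 1.66058 V = 1.66058 V.

1.661 V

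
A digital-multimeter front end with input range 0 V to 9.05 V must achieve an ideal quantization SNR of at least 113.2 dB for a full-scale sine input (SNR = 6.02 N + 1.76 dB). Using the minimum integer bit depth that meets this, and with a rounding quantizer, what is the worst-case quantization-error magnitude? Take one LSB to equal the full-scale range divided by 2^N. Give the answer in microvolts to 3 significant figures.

Range is 9.05 V.
6.02 N + 1.76 ≥ 113.2 gives N ≥ 18.512, so the minimum integer is 19.
Step size = 9.05/524288 V = 17.262 µV.
|e|_max = LSB/2 = 8.63 µV.

8.63 µV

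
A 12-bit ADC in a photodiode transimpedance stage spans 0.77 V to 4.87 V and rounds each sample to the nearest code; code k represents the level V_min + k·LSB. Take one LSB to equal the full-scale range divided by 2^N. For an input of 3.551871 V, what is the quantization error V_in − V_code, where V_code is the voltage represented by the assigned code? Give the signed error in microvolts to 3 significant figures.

+157 µV

Span: 4.87 V − (0.77 V) = 4.1 V. LSB = 4.1 V / 2^12 ≈ 1.001 mV.
(V_in − V_min)/LSB = (3.551871 − (0.77)) × 4096/4.1 = 2779.1570 → nearest code k = 2779.
V_code = 0.77 + (2779/4096) × 4.1 = 3.551713867 V.
Error = V_in − V_code = 3.551871 − (3.551713867) = +157 µV.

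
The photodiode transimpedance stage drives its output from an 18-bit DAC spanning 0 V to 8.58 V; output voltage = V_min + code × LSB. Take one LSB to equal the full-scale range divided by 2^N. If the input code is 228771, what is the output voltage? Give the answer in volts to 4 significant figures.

7.488 V

Span = 8.58 V. LSB = 8.58 V / 2^18.
V_out = 0 + 228771 × (8.58/262144) V
      = 0 V + 7.48770 V = 7.48770 V.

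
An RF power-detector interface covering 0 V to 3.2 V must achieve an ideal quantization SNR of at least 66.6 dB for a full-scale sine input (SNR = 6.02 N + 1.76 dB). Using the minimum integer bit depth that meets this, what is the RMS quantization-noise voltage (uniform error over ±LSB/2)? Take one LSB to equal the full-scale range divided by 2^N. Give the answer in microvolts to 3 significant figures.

451 µV

Range is 3.2 V.
Solving 6.02 N ≥ 66.6 − 1.76: N ≥ 10.771. Round up → N = 11.
One LSB is 3.2 V / 2048 = 1.5625 mV.
RMS noise = LSB/√12 = 451 µV.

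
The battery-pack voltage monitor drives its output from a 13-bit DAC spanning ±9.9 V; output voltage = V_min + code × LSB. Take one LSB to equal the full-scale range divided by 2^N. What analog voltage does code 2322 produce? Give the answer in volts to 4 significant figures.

Full-scale range = 9.9 V − (-9.9 V) = 19.8 V. LSB = 19.8 V / 2^13.
Output = V_min + (2322/8192) × range = -9.9 + 0.283447 × 19.8 V
      = -9.9 V + 5.61226 V = -4.28774 V.

-4.288 V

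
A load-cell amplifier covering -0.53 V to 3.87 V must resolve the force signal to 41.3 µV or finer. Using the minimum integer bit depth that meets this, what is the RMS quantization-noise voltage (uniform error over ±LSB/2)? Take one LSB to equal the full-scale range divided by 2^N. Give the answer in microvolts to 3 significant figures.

The full-scale span is 3.87 − (-0.53) = 4.4 V.
Need 2^N ≥ 4.4 V / 41.3 µV = 106500 → N_min = 17.
One LSB is 4.4 V / 131072 = 33.569 µV.
RMS noise = LSB/√12 = 9.69 µV.

9.69 µV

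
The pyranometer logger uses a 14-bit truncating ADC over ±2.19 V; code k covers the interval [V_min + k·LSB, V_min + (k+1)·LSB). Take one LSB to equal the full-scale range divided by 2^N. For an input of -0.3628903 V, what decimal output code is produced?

6834

The full-scale span is 2.19 − (-2.19) = 4.38 V. LSB = 4.38 V / 2^14 ≈ 267.3 µV.
code = ⌊(V_in − V_min)/LSB⌋ = ⌊(V_in − V_min) × 2^14 / range⌋
     = ⌊(-0.3628903 − (-2.19)) × 16384 / 4.38⌋ = ⌊1.8271097 × 16384/4.38⌋
     = ⌊6834.558⌋ = 6834.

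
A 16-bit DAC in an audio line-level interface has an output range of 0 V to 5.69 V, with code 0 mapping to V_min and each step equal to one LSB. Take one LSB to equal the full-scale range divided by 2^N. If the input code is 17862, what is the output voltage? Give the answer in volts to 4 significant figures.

1.551 V

Range is 5.69 V. LSB = 5.69 V / 2^16.
Output = V_min + (17862/65536) × range = 0 + 0.272552 × 5.69 V
      = 0 + 1.55082 = 1.55082 V.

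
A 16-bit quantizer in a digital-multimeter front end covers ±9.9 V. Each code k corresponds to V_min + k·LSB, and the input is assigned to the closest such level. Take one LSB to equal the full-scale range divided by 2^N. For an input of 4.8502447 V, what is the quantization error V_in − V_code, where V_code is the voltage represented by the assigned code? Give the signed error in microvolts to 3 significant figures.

−54.4 µV

Span: 9.9 V − (-9.9 V) = 19.8 V. LSB = 19.8 V / 2^16 ≈ 302.1 µV.
(V_in − V_min)/LSB = (4.8502447 − (-9.9)) × 65536/19.8 = 48821.8200 → nearest code k = 48822.
Reconstructed level: -9.9 + 48822 × 19.8/65536 V = 4.8502990723 V.
Error = V_in − V_code = 4.8502447 − (4.8502990723) = −54.4 µV.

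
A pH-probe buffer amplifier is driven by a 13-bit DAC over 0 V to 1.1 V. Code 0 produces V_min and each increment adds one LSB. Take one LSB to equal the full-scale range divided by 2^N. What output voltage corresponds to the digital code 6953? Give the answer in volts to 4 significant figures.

0.9336 V

Range is 1.1 V. LSB = 1.1 V / 2^13.
Output = V_min + (6953/8192) × range = 0 + 0.848755 × 1.1 V
      = 0 + 0.933630 = 0.933630 V.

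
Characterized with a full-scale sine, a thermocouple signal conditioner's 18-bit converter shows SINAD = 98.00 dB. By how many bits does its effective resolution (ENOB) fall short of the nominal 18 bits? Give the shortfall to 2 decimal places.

N_eff = (98.00 − 1.76)/6.02 = 15.9867 bits.
Lost resolution: 18 − 15.9867 = 2.0133 bits.

2.01 bits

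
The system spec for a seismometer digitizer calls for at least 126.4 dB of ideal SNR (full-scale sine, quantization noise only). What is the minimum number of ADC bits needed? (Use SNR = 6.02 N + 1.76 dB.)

6.02 N + 1.76 ≥ 126.4 gives N ≥ 20.704, so the minimum integer is 21.

21 bits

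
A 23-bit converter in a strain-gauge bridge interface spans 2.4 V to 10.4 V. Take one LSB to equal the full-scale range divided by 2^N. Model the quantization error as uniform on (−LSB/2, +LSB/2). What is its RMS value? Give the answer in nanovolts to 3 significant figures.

275 nV

Range = 10.4 − (2.4) = 8 V.
LSB = 8 V ÷ 2^23 = 8/8388608 V = 0.95367 µV.
RMS of a uniform error over width LSB is LSB/√12 = 275 nV.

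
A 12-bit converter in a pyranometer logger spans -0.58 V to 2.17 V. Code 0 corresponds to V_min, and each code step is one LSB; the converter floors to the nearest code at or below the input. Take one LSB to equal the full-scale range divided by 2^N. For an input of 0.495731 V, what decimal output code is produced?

1602

Span: 2.17 V − (-0.58 V) = 2.75 V. LSB = 2.75 V / 2^12 ≈ 0.6714 mV.
code = ⌊(V_in − V_min)/LSB⌋ = ⌊(V_in − V_min) × 2^12 / range⌋
     = ⌊(0.495731 − (-0.58)) × 4096 / 2.75⌋ = ⌊1.075731 × 4096/2.75⌋
     = ⌊1602.252⌋ = 1602.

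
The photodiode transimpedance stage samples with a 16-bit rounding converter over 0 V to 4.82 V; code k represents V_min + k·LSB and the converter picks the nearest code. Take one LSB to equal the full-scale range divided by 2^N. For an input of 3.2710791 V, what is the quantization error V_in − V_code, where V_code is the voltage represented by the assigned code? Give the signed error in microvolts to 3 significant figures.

−13.4 µV

Range is 4.82 V. LSB = 4.82 V / 2^16 ≈ 73.55 µV.
(V_in − V_min)/LSB = (3.2710791 − (0)) × 65536/4.82 = 44475.8174 → nearest code k = 44476.
V_code = V_min + k × range/2^16 = 0 + 44476 × 4.82/65536 = 3.2710925293 V.
V_in − V_code = 3.2710791 − (3.2710925293) = −13.4 µV.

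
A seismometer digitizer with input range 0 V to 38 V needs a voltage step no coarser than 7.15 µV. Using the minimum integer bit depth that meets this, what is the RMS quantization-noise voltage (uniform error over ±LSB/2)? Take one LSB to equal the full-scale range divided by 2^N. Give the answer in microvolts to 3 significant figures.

1.31 µV

Span = 38 V.
Levels needed ≥ 38/7.15 µV = 5.315e6. 2^23 = 8388608 suffices, so N_min = 23.
LSB = 38 V / 2^23 = 4.5300 µV.
V_rms = LSB/√12 = 1.31 µV.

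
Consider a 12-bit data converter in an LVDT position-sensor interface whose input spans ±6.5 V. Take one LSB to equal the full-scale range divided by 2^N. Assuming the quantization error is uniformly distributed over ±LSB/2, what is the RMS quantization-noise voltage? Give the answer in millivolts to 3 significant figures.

Full-scale range = 6.5 V − (-6.5 V) = 13 V.
One LSB is 13 V / 4096 = 3.1738 mV.
For a uniform distribution on [−LSB/2, +LSB/2], V_rms = LSB/√12 = 3.1738 mV/3.4641 = 0.916 mV.

0.916 mV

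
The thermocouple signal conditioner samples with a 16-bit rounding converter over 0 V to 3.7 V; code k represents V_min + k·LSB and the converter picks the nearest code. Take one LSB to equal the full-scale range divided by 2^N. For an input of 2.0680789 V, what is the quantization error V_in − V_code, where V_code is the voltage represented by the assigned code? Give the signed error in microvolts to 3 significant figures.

−16.5 µV

V_FS = 3.7 V. LSB = 3.7 V / 2^16 ≈ 56.46 µV.
(2.0680789 − (0)) / LSB = 2.0680789 × 65536/3.7 = 36630.7078. Nearest integer: k = 36631.
V_code = V_min + k × range/2^16 = 0 + 36631 × 3.7/65536 = 2.0680953979 V.
V_in − V_code = 2.0680789 − (2.0680953979) = −16.5 µV.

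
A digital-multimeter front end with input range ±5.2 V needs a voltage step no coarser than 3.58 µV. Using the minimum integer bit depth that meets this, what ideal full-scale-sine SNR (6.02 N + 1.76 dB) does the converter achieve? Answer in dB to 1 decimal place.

Span: 5.2 V − (-5.2 V) = 10.4 V.
Levels needed ≥ 10.4/3.58 µV = 2.905e6. 2^22 = 4194304 suffices, so N_min = 22.
6.02(22) + 1.76 = 134.20 dB.

134.2 dB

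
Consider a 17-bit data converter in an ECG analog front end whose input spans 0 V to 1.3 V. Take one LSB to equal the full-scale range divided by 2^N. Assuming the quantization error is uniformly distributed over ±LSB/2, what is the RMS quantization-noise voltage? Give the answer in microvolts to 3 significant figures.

2.86 µV

Span = 1.3 V.
LSB = 1.3 V / 2^17 = 9.9182 µV.
For a uniform distribution on [−LSB/2, +LSB/2], V_rms = LSB/√12 = 9.9182 µV/3.4641 = 2.86 µV.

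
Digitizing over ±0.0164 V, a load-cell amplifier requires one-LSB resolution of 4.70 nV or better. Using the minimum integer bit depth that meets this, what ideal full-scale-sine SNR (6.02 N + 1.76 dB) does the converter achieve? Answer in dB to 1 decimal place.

140.2 dB

Range = 0.0164 − (-0.0164) = 0.0328 V.
Levels needed ≥ 0.0328/4.70 nV = 6.979e6. 2^23 = 8388608 suffices, so N_min = 23.
SNR = 6.02 × 23 + 1.76 = 140.22 dB.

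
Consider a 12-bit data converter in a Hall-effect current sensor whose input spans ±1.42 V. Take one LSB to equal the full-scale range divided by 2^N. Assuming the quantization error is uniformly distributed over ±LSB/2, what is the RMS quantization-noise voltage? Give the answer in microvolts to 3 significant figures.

The full-scale span is 1.42 − (-1.42) = 2.84 V.
LSB = 2.84 V ÷ 2^12 = 2.84/4096 V = 0.69336 mV.
For a uniform distribution on [−LSB/2, +LSB/2], V_rms = LSB/√12 = 0.69336 mV/3.4641 = 200 µV.

200 µV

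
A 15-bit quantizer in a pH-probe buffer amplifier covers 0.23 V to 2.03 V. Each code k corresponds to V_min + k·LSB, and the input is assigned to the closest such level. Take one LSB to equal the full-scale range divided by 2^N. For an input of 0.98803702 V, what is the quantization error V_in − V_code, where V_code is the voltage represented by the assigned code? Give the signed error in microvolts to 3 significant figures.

Range = 2.03 − (0.23) = 1.8 V. LSB = 1.8 V / 2^15 ≈ 54.93 µV.
(0.98803702 − (0.23)) / LSB = 0.75803702 × 32768/1.8 = 13799.6428. Nearest integer: k = 13800.
Reconstructed level: 0.23 + 13800 × 1.8/32768 V = 0.98805664063 V.
V_in − V_code = 0.98803702 − (0.98805664063) = −19.6 µV.

−19.6 µV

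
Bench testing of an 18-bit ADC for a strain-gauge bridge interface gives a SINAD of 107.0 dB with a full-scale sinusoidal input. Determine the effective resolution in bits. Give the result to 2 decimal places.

17.48 bits

(107.0 − 1.76) / 6.02 = 105.24/6.02 = 17.4817 effective bits.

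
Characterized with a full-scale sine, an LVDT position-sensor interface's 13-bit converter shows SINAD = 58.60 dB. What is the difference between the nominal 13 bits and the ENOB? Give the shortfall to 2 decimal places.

3.56 bits

N_eff = (58.60 − 1.76)/6.02 = 9.4419 bits.
Lost resolution: 13 − 9.4419 = 3.5581 bits.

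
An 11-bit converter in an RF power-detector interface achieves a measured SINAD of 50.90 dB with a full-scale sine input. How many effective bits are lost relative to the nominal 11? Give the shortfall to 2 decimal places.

ENOB = (SINAD − 1.76)/6.02 = (50.90 − 1.76)/6.02 = 8.1628 bits.
11 − 8.1628 = 2.84 bits below nominal.

2.84 bits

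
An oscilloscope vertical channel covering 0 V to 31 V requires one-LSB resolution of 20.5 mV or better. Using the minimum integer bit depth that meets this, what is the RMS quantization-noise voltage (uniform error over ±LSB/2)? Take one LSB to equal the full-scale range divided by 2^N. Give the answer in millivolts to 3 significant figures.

4.37 mV

Range is 31 V.
Levels needed ≥ 31/20.5 mV = 1512. 2^11 = 2048 suffices, so N_min = 11.
LSB = 31 V ÷ 2^11 = 31/2048 V = 15.137 mV.
V_rms = LSB/√12 = 4.37 mV.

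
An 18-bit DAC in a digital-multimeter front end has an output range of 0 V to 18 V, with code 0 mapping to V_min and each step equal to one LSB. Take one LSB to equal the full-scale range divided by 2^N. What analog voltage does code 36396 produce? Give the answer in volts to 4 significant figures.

Range is 18 V. LSB = 18 V / 2^18.
V_out = V_min + code × LSB = 0 V + 36396 × 18 V / 262144
      = 0 + 2.49911 = 2.49911 V.

2.499 V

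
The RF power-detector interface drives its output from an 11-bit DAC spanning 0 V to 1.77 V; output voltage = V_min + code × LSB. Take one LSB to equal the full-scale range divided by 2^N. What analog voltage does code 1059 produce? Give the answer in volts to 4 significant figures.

0.9152 V

Range is 1.77 V. LSB = 1.77 V / 2^11.
V_out = 0 + 1059 × (1.77/2048) V
      = 0 V + 0.915249 V = 0.915249 V.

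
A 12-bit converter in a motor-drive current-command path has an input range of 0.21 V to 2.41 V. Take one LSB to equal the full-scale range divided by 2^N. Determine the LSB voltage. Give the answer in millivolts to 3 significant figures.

0.537 mV

Span: 2.41 V − (0.21 V) = 2.2 V.
There are 2^12 = 4096 steps.
LSB = 2.2 V / 2^12 = 0.537 mV.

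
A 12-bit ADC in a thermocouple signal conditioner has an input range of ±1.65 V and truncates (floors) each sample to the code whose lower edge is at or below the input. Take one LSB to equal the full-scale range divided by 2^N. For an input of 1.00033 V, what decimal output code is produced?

Span: 1.65 V − (-1.65 V) = 3.3 V. LSB = 3.3 V / 2^12 ≈ 0.8057 mV.
V_in − V_min = 1.00033 − (-1.65) = 2.65033 V.
Divide by LSB: 2.65033 × 4096/3.3 = 3289.6217.
Truncating gives code 3289.

3289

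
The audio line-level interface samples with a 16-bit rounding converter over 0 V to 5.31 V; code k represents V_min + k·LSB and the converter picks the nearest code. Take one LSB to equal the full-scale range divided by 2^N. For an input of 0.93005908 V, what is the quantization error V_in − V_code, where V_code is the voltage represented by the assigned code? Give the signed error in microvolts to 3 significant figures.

Full-scale range = 5.31 V. LSB = 5.31 V / 2^16 ≈ 81.02 µV.
(0.93005908 − (0)) / LSB = 0.93005908 × 65536/5.31 = 11478.7857. Nearest integer: k = 11479.
Reconstructed level: 0 + 11479 × 5.31/65536 V = 0.93007644653 V.
e = 0.93005908 − (0.93007644653) = −17.4 µV.

−17.4 µV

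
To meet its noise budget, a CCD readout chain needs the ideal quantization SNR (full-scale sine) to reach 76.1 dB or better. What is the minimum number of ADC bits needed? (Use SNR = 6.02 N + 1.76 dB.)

13 bits

Solving 6.02 N ≥ 76.1 − 1.76: N ≥ 12.349. Round up → N = 13.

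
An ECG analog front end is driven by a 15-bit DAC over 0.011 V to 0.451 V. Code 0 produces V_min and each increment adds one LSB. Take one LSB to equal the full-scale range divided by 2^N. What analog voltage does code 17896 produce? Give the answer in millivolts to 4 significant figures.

Full-scale range = 0.451 V − (0.011 V) = 0.44 V. LSB = 0.44 V / 2^15.
Output = V_min + (17896/32768) × range = 0.011 + 0.546143 × 0.44 V
      = 0.011 + 0.240303 = 0.251303 V.

251.3 mV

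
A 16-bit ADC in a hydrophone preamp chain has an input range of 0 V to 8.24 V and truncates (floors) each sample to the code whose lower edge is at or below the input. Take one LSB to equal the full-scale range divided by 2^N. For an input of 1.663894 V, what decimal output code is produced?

13233

V_FS = 8.24 V. LSB = 8.24 V / 2^16 ≈ 125.7 µV.
V_in − V_min = 1.663894 − (0) = 1.663894 V.
Divide by LSB: 1.663894 × 65536/8.24 = 13233.6113.
Truncating gives code 13233.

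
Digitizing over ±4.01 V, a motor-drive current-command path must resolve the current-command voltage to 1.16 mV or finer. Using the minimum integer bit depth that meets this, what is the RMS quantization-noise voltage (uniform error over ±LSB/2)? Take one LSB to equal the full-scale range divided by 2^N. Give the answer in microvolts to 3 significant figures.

283 µV

Full-scale range = 4.01 V − (-4.01 V) = 8.02 V.
8.02 V / 1.16 mV = 6914. Since 2^12 = 4096 and 2^13 = 8192, N = 13.
LSB = 8.02 V ÷ 2^13 = 8.02/8192 V = 0.97900 mV.
RMS noise = LSB/√12 = 283 µV.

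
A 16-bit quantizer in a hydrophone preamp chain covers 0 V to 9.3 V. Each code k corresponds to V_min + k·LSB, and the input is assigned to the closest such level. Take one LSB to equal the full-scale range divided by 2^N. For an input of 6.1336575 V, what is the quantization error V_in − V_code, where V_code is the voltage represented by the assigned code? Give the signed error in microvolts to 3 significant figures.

Span = 9.3 V. LSB = 9.3 V / 2^16 ≈ 141.9 µV.
Position in LSBs: (6.1336575 − (0)) × 65536/9.3 = 43223.1589; rounding gives k = 43223.
Reconstructed level: 0 + 43223 × 9.3/65536 V = 6.1336349487 V.
e = 6.1336575 − (6.1336349487) = +22.6 µV.

+22.6 µV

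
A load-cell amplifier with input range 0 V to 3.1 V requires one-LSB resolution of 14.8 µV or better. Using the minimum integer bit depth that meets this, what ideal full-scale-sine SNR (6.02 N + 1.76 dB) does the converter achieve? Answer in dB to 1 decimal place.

Full-scale range = 3.1 V.
3.1 V / 14.8 µV = 209500. Since 2^17 = 131072 and 2^18 = 262144, N = 18.
Ideal SNR at N = 18: 6.02·18 + 1.76 = 110.1 dB.

110.1 dB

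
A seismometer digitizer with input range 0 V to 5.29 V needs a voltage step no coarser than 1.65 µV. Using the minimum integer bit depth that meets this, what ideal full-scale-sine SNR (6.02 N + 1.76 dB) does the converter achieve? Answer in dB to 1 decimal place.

Range is 5.29 V.
Need 2^N ≥ 5.29 V / 1.65 µV = 3.206e6 → N_min = 22.
SNR = 6.02 × 22 + 1.76 = 134.20 dB.

134.2 dB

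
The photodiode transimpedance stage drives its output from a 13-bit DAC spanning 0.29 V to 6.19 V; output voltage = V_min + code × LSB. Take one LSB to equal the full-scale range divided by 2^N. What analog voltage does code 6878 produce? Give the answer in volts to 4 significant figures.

5.244 V

Full-scale range = 6.19 V − (0.29 V) = 5.9 V. LSB = 5.9 V / 2^13.
V_out = V_min + code × LSB = 0.29 V + 6878 × 5.9 V / 8192
      = 0.29 V + 4.95364 V = 5.24364 V.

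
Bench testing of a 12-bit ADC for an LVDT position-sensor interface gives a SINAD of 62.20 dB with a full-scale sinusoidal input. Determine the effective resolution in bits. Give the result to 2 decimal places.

ENOB = (62.20 − 1.76)/6.02 = 10.0399 bits.

10.04 bits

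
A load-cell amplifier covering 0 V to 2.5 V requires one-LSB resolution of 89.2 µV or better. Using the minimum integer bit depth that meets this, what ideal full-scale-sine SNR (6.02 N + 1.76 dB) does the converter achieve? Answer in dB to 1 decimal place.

Range is 2.5 V.
Required number of levels: 2.5/89.2 µV = 28027; smallest N with 2^N ≥ that is 15.
SNR = 6.02 × 15 + 1.76 = 92.06 dB.

92.1 dB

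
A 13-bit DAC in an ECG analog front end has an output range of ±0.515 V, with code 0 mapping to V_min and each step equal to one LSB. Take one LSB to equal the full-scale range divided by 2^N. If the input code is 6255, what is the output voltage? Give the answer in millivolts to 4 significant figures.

Full-scale range = 0.515 V − (-0.515 V) = 1.03 V. LSB = 1.03 V / 2^13.
Output = V_min + (6255/8192) × range = -0.515 + 0.763550 × 1.03 V
      = -0.515 V + 0.786456 V = 0.271456 V.

271.5 mV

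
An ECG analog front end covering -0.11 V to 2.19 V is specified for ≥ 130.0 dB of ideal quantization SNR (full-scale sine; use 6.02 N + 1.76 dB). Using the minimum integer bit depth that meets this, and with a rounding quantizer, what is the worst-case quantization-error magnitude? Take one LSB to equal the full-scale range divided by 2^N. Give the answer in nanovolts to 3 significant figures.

274 nV

Full-scale range = 2.19 V − (-0.11 V) = 2.3 V.
6.02 N + 1.76 ≥ 130.0 gives N ≥ 21.302, so the minimum integer is 22.
One LSB is 2.3 V / 4194304 = 0.54836 µV.
|e|_max = LSB/2 = 274 nV.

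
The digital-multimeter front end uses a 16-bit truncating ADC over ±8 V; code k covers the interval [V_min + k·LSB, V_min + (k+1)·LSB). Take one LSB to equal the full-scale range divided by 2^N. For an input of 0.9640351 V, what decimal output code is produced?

The full-scale span is 8 − (-8) = 16 V. LSB = 16 V / 2^16 ≈ 244.1 µV.
V_in − V_min = 0.9640351 − (-8) = 8.9640351 V.
Divide by LSB: 8.9640351 × 65536/16 = 36716.6878.
Truncating gives code 36716.

36716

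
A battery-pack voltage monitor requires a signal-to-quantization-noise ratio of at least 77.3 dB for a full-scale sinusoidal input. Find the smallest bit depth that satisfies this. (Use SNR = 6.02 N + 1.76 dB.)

Required N = ⌈(77.3 − 1.76)/6.02⌉ = ⌈12.548⌉ = 13.

13 bits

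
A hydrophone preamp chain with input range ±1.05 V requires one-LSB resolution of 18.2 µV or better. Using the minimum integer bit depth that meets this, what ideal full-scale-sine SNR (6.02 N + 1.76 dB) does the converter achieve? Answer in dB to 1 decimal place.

104.1 dB

Range = 1.05 − (-1.05) = 2.1 V.
2.1 V / 18.2 µV = 115400. Since 2^16 = 65536 and 2^17 = 131072, N = 17.
SNR = 6.02 × 17 + 1.76 = 104.10 dB.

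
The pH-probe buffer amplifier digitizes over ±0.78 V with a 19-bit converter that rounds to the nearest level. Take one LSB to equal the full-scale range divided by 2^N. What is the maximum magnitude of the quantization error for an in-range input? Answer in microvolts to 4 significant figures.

The full-scale span is 0.78 − (-0.78) = 1.56 V.
One LSB is 1.56 V / 524288 = 2.97546 µV.
A rounding quantizer has |error| ≤ LSB/2 = 1.488 µV.

1.488 µV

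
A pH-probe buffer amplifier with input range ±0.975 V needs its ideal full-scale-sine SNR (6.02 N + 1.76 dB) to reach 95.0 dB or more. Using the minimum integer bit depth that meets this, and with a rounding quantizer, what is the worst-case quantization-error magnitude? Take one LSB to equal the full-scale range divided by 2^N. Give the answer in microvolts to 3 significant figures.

14.9 µV

Full-scale range = 0.975 V − (-0.975 V) = 1.95 V.
Solving 6.02 N ≥ 95.0 − 1.76: N ≥ 15.488. Round up → N = 16.
LSB = 1.95 V / 2^16 = 29.755 µV.
Half an LSB is 14.9 µV.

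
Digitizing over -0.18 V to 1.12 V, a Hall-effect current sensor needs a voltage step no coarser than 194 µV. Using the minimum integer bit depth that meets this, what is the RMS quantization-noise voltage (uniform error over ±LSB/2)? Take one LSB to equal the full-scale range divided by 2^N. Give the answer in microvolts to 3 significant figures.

45.8 µV

Span: 1.12 V − (-0.18 V) = 1.3 V.
Levels needed ≥ 1.3/194 µV = 6701. 2^13 = 8192 suffices, so N_min = 13.
LSB = 1.3 V ÷ 2^13 = 1.3/8192 V = 158.69 µV.
σ_q = LSB/√12 = 158.69 µV/3.4641 = 45.8 µV.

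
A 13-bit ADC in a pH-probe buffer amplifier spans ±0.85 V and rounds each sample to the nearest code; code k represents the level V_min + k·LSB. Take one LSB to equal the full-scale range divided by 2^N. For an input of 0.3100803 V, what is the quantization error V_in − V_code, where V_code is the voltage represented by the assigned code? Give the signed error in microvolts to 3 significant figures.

+46.1 µV

The full-scale span is 0.85 − (-0.85) = 1.7 V. LSB = 1.7 V / 2^13 ≈ 207.5 µV.
Position in LSBs: (0.3100803 − (-0.85)) × 8192/1.7 = 5590.2222; rounding gives k = 5590.
V_code = V_min + k × range/2^13 = -0.85 + 5590 × 1.7/8192 = 0.3100341797 V.
e = 0.3100803 − (0.3100341797) = +46.1 µV.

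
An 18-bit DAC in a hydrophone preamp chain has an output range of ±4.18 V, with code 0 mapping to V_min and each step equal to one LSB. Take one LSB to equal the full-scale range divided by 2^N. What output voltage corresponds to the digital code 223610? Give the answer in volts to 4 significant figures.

2.951 V

Span: 4.18 V − (-4.18 V) = 8.36 V. LSB = 8.36 V / 2^18.
V_out = V_min + code × LSB = -4.18 V + 223610 × 8.36 V / 262144
      = -4.18 + 7.13112 = 2.95112 V.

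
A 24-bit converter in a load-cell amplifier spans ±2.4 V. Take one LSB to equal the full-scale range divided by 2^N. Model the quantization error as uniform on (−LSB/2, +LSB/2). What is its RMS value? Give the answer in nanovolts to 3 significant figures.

82.6 nV

Span: 2.4 V − (-2.4 V) = 4.8 V.
LSB = 4.8 V / 2^24 = 286.10 nV.
RMS of a uniform error over width LSB is LSB/√12 = 82.6 nV.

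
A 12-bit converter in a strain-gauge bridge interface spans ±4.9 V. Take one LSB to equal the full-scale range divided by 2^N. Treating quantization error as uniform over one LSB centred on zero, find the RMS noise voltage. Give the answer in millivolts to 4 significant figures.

The full-scale span is 4.9 − (-4.9) = 9.8 V.
LSB = 9.8 V / 2^12 = 2.39258 mV.
For a uniform distribution on [−LSB/2, +LSB/2], V_rms = LSB/√12 = 2.39258 mV/3.4641 = 0.6907 mV.

0.6907 mV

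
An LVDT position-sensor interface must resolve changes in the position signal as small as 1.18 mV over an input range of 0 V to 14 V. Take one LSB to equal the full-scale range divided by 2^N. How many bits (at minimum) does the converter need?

14 bits

Span = 14 V.
Levels needed ≥ 14/1.18 mV = 11860. 2^14 = 16384 suffices, so N_min = 14.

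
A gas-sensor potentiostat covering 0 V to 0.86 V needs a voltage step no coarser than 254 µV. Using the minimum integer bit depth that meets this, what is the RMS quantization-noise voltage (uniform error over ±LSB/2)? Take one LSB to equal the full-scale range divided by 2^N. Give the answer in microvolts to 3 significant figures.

Full-scale range = 0.86 V.
Required number of levels: 0.86/254 µV = 3385.8; smallest N with 2^N ≥ that is 12.
LSB = 0.86 V ÷ 2^12 = 0.86/4096 V = 209.96 µV.
RMS noise = LSB/√12 = 60.6 µV.

60.6 µV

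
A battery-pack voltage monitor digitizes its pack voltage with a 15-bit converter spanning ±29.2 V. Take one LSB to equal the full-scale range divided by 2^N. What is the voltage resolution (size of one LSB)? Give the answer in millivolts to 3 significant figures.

1.78 mV

The full-scale span is 29.2 − (-29.2) = 58.4 V.
2^15 = 32768 levels.
LSB = 58.4 V ÷ 2^15 = 58.4/32768 V = 1.78 mV.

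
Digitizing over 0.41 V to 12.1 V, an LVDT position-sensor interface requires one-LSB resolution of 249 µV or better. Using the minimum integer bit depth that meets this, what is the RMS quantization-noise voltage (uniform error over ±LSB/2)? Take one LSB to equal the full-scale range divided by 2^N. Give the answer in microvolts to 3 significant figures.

Full-scale range = 12.1 V − (0.41 V) = 11.69 V.
Need 2^N ≥ 11.69 V / 249 µV = 46950 → N_min = 16.
LSB = 11.69 V / 2^16 = 178.38 µV.
σ_q = LSB/√12 = 178.38 µV/3.4641 = 51.5 µV.

51.5 µV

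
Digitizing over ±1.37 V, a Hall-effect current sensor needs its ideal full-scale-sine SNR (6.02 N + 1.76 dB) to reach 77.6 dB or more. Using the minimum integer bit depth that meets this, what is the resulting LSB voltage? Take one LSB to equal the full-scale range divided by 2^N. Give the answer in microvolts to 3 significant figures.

The full-scale span is 1.37 − (-1.37) = 2.74 V.
6.02 N + 1.76 ≥ 77.6 gives N ≥ 12.598, so the minimum integer is 13.
One LSB is 2.74 V / 8192 = 334 µV.

334 µV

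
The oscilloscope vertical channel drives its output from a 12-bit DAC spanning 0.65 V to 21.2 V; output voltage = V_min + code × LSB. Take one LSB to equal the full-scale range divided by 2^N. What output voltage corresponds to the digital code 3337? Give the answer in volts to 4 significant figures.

17.39 V

Range = 21.2 − (0.65) = 20.55 V. LSB = 20.55 V / 2^12.
Output = V_min + (3337/4096) × range = 0.65 + 0.814697 × 20.55 V
      = 0.65 + 16.7420 = 17.3920 V.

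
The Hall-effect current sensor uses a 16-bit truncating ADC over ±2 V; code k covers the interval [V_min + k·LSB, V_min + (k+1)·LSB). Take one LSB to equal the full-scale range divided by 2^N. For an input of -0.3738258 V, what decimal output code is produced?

26643

Full-scale range = 2 V − (-2 V) = 4 V. LSB = 4 V / 2^16 ≈ 61.04 µV.
V_in − V_min = -0.3738258 − (-2) = 1.6261742 V.
Divide by LSB: 1.6261742 × 65536/4 = 26643.2381.
Truncating gives code 26643.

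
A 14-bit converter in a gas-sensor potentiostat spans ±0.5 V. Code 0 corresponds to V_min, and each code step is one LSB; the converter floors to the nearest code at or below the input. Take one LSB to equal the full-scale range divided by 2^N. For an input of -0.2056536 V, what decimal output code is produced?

Span: 0.5 V − (-0.5 V) = 1 V. LSB = 1 V / 2^14 ≈ 61.04 µV.
(V_in − V_min) × 2^14/range = (-0.2056536 − (-0.5)) × 16384/1 = 4822.571.
Floor → code = 4822.

4822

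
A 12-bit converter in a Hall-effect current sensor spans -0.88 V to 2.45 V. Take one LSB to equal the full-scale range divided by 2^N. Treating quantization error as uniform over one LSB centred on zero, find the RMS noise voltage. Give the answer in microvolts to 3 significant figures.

The full-scale span is 2.45 − (-0.88) = 3.33 V.
One LSB is 3.33 V / 4096 = 0.81299 mV.
σ_q = LSB/√12 = 0.81299 mV/3.4641 = 235 µV.

235 µV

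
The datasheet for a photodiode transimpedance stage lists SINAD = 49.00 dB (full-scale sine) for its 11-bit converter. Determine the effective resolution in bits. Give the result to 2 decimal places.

7.85 bits

ENOB = (49.00 − 1.76)/6.02 = 7.8472 bits.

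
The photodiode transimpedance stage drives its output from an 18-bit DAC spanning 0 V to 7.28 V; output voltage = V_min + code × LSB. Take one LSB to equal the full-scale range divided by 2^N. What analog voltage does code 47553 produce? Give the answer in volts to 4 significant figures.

V_FS = 7.28 V. LSB = 7.28 V / 2^18.
V_out = 0 + 47553 × (7.28/262144) V
      = 0 + 1.32059 = 1.32059 V.

1.321 V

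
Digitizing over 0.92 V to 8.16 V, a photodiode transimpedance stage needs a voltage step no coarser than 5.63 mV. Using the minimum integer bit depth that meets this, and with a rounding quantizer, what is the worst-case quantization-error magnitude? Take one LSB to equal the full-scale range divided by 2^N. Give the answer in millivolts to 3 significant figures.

1.77 mV

Span: 8.16 V − (0.92 V) = 7.24 V.
7.24 V / 5.63 mV = 1286. Since 2^10 = 1024 and 2^11 = 2048, N = 11.
One LSB is 7.24 V / 2048 = 3.5352 mV.
Half an LSB is 1.77 mV.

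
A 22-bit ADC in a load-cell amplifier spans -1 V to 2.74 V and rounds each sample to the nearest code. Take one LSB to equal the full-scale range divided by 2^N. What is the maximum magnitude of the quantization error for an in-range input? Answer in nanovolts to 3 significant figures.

Full-scale range = 2.74 V − (-1 V) = 3.74 V.
LSB = 3.74 V ÷ 2^22 = 3.74/4194304 V = 0.89169 µV.
Worst-case error for round-to-nearest is half an LSB: 446 nV.

446 nV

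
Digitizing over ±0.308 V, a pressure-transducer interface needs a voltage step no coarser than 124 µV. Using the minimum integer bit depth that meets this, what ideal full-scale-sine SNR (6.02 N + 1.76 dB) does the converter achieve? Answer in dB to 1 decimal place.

Span: 0.308 V − (-0.308 V) = 0.616 V.
0.616 V / 124 µV = 4968. Since 2^12 = 4096 and 2^13 = 8192, N = 13.
6.02(13) + 1.76 = 80.02 dB.

80.0 dB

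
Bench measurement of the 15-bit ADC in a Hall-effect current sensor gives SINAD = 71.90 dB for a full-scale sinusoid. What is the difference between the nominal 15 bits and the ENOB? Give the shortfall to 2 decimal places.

3.35 bits

Effective bits = (71.90 − 1.76)/6.02 = 11.6512.
15 − 11.6512 = 3.35 bits below nominal.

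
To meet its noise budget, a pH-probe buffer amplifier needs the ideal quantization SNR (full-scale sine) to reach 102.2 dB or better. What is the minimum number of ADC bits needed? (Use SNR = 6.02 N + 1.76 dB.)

Solving 6.02 N ≥ 102.2 − 1.76: N ≥ 16.684. Round up → N = 17.

17 bits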